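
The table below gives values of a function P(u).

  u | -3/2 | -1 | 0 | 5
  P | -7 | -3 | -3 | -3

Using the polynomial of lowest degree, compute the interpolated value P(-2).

-565/39

Using Newton's divided-difference form:
P[-3/2,-1] = (-3 - (-7)) / (-1 - (-3/2)) = 8
P[-1,0] = (-3 - (-3)) / (0 - (-1)) = 0
P[0,5] = (-3 - (-3)) / (5 - 0) = 0
P[-3/2,-1,0] = (0 - 8) / (0 - (-3/2)) = -16/3
P[-1,0,5] = (0 - 0) / (5 - (-1)) = 0
P[-3/2,-1,0,5] = (0 - (-16/3)) / (5 - (-3/2)) = 32/39
P(-2) = -7 + 8·(-1/2) + (-16/3)·(-1/2)·(-1) + (32/39)·(-1/2)·(-1)·(-2) = -565/39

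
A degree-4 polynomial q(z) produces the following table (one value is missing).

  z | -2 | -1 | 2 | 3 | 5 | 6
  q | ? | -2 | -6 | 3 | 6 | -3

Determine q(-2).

The 5 known values determine q uniquely (degree ≤ 4).
L_0(-2) = (-4)·(-5)·(-7)·(-8)/[(-3)·(-4)·(-6)·(-7)] = 20/9
L_1(-2) = (-1)·(-5)·(-7)·(-8)/[(3)·(-1)·(-3)·(-4)] = -70/9
L_2(-2) = (-1)·(-4)·(-7)·(-8)/[(4)·(1)·(-2)·(-3)] = 28/3
L_3(-2) = (-1)·(-4)·(-5)·(-8)/[(6)·(3)·(2)·(-1)] = -40/9
L_4(-2) = (-1)·(-4)·(-5)·(-7)/[(7)·(4)·(3)·(1)] = 5/3
Sum: (-2)·(20/9) + (-6)·(-70/9) + 3·(28/3) + 6·(-40/9) + (-3)·(5/3) = 347/9

347/9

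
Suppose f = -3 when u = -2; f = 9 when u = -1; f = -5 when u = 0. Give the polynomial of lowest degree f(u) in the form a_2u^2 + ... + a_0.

Newton's divided differences:
f[-2,-1] = (9 - (-3)) / (-1 - (-2)) = 12
f[-1,0] = (-5 - 9) / (0 - (-1)) = -14
f[-2,-1,0] = (-14 - 12) / (0 - (-2)) = -13
f(u) = -3 + 12·(u + 2) + (-13)·(u + 2)(u + 1)
Expanding: f(u) = -13u^2 - 27u - 5

f(u) = -13u^2 - 27u - 5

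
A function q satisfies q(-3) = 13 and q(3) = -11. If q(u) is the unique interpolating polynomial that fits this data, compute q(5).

L_0(5) = (2)/[(-6)] = -1/3
L_1(5) = (8)/[(6)] = 4/3
Sum: 13·(-1/3) + (-11)·(4/3) = -19

-19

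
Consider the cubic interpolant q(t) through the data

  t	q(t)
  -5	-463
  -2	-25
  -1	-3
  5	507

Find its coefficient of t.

Build the Lagrange basis polynomials:
L_0(t) = (t + 2)(t + 1)(t - 5) / [-120] = -(1/120)t^3 + (1/60)t^2 + (13/120)t + 1/12
L_1(t) = (t + 5)(t + 1)(t - 5) / [21] = (1/21)t^3 + (1/21)t^2 - (25/21)t - 25/21
L_2(t) = (t + 5)(t + 2)(t - 5) / [-24] = -(1/24)t^3 - (1/12)t^2 + (25/24)t + 25/12
L_3(t) = (t + 5)(t + 2)(t + 1) / [420] = (1/420)t^3 + (2/105)t^2 + (17/420)t + 1/42
q(t) = (-463)·L_0 + (-25)·L_1 + (-3)·L_2 + 507·L_3
Only the coefficient of t is needed; take it from each L_i and combine:
(-463)·(13/120) + (-25)·(-25/21) + (-3)·(25/24) + 507·(17/420) = -3

-3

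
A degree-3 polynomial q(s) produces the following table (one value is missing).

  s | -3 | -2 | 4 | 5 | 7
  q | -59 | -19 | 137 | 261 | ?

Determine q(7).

The 4 known values determine q uniquely (degree ≤ 3).
Evaluate each Lagrange basis at s = 7:
L_0(7) = (9)·(3)·(2)/[(-1)·(-7)·(-8)] = -27/28
L_1(7) = (10)·(3)·(2)/[(1)·(-6)·(-7)] = 10/7
L_2(7) = (10)·(9)·(2)/[(7)·(6)·(-1)] = -30/7
L_3(7) = (10)·(9)·(3)/[(8)·(7)·(1)] = 135/28
Sum: (-59)·(-27/28) + (-19)·(10/7) + 137·(-30/7) + 261·(135/28) = 701

701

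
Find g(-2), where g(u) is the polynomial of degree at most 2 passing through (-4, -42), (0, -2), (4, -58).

-10

L_0(-2) = (-2)·(-6)/[(-4)·(-8)] = 3/8
L_1(-2) = (2)·(-6)/[(4)·(-4)] = 3/4
L_2(-2) = (2)·(-2)/[(8)·(4)] = -1/8
Sum: (-42)·(3/8) + (-2)·(3/4) + (-58)·(-1/8) = -10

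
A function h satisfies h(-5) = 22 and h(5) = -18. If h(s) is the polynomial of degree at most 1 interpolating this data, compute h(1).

Evaluate each Lagrange basis at s = 1:
L_0(1) = (-4)/[(-10)] = 2/5
L_1(1) = (6)/[(10)] = 3/5
Sum: 22·(2/5) + (-18)·(3/5) = -2

-2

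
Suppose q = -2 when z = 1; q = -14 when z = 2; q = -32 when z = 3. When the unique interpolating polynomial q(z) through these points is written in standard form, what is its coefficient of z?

-3

Build the Lagrange basis polynomials:
L_0(z) = (z - 2)(z - 3) / [2] = (1/2)z^2 - (5/2)z + 3
L_1(z) = (z - 1)(z - 3) / [-1] = -z^2 + 4z - 3
L_2(z) = (z - 1)(z - 2) / [2] = (1/2)z^2 - (3/2)z + 1
q(z) = (-2)·L_0 + (-14)·L_1 + (-32)·L_2
Only the coefficient of z is needed; take it from each L_i and combine:
(-2)·(-5/2) + (-14)·(4) + (-32)·(-3/2) = -3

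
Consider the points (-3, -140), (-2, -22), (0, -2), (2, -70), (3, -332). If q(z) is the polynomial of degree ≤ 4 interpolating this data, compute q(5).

Evaluate each Lagrange basis at z = 5:
L_0(5) = (7)·(5)·(3)·(2)/[(-1)·(-3)·(-5)·(-6)] = 7/3
L_1(5) = (8)·(5)·(3)·(2)/[(1)·(-2)·(-4)·(-5)] = -6
L_2(5) = (8)·(7)·(3)·(2)/[(3)·(2)·(-2)·(-3)] = 28/3
L_3(5) = (8)·(7)·(5)·(2)/[(5)·(4)·(2)·(-1)] = -14
L_4(5) = (8)·(7)·(5)·(3)/[(6)·(5)·(3)·(1)] = 28/3
Sum: (-140)·(7/3) + (-22)·(-6) + (-2)·(28/3) + (-70)·(-14) + (-332)·(28/3) = -2332

-2332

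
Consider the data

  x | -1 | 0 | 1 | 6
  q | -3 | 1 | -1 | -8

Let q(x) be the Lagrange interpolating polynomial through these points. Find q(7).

49/5

L_0(7) = (7)·(6)·(1)/[(-1)·(-2)·(-7)] = -3
L_1(7) = (8)·(6)·(1)/[(1)·(-1)·(-6)] = 8
L_2(7) = (8)·(7)·(1)/[(2)·(1)·(-5)] = -28/5
L_3(7) = (8)·(7)·(6)/[(7)·(6)·(5)] = 8/5
Sum: (-3)·(-3) + 1·(8) + (-1)·(-28/5) + (-8)·(8/5) = 49/5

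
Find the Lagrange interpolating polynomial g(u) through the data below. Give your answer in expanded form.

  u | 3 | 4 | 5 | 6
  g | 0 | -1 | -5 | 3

g(u) = (5/2)u^3 - (63/2)u^2 + 127u - 165

L_0(u) = (u - 4)(u - 5)(u - 6) / [-6] = -(1/6)u^3 + (5/2)u^2 - (37/3)u + 20
L_1(u) = (u - 3)(u - 5)(u - 6) / [2] = (1/2)u^3 - 7u^2 + (63/2)u - 45
L_2(u) = (u - 3)(u - 4)(u - 6) / [-2] = -(1/2)u^3 + (13/2)u^2 - 27u + 36
L_3(u) = (u - 3)(u - 4)(u - 5) / [6] = (1/6)u^3 - 2u^2 + (47/6)u - 10
g(u) = 0·L_0 + (-1)·L_1 + (-5)·L_2 + 3·L_3
  0·L_0(u) = 0
  (-1)·L_1(u) = -(1/2)u^3 + 7u^2 - (63/2)u + 45
  (-5)·L_2(u) = (5/2)u^3 - (65/2)u^2 + 135u - 180
  3·L_3(u) = (1/2)u^3 - 6u^2 + (47/2)u - 30
Adding term by term: (5/2)u^3 - (63/2)u^2 + 127u - 165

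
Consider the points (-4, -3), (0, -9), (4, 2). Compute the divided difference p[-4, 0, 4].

p[-4,0] = (-9 - (-3)) / (0 - (-4)) = -3/2
p[0,4] = (2 - (-9)) / (4 - 0) = 11/4
p[-4,0,4] = (11/4 - (-3/2)) / (4 - (-4)) = 17/32

17/32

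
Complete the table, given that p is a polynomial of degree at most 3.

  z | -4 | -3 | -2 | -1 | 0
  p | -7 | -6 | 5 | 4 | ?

-31

The 4 known values determine p uniquely (degree ≤ 3).
L_0(0) = (3)·(2)·(1)/[(-1)·(-2)·(-3)] = -1
L_1(0) = (4)·(2)·(1)/[(1)·(-1)·(-2)] = 4
L_2(0) = (4)·(3)·(1)/[(2)·(1)·(-1)] = -6
L_3(0) = (4)·(3)·(2)/[(3)·(2)·(1)] = 4
Sum: (-7)·(-1) + (-6)·(4) + 5·(-6) + 4·(4) = -31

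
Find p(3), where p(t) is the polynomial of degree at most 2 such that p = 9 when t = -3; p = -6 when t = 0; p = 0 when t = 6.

L_0(3) = (3)·(-3)/[(-3)·(-9)] = -1/3
L_1(3) = (6)·(-3)/[(3)·(-6)] = 1
L_2(3) = (6)·(3)/[(9)·(6)] = 1/3
Sum: 9·(-1/3) + (-6)·(1) + 0 = -9

-9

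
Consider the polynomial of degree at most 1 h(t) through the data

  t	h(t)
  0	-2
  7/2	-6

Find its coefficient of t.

-8/7

The leading coefficient equals the top divided difference h[0,7/2].
h[0,7/2] = (-6 - (-2)) / (7/2 - 0) = -8/7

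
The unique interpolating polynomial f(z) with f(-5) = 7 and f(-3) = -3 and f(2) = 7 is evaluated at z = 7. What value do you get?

67

Evaluate each Lagrange basis at z = 7:
L_0(7) = (10)·(5)/[(-2)·(-7)] = 25/7
L_1(7) = (12)·(5)/[(2)·(-5)] = -6
L_2(7) = (12)·(10)/[(7)·(5)] = 24/7
Sum: 7·(25/7) + (-3)·(-6) + 7·(24/7) = 67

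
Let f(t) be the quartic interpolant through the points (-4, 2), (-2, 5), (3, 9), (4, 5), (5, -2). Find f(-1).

43/6

Using Newton's divided-difference form:
f[-4,-2] = (5 - 2) / (-2 - (-4)) = 3/2
f[-2,3] = (9 - 5) / (3 - (-2)) = 4/5
f[3,4] = (5 - 9) / (4 - 3) = -4
f[4,5] = (-2 - 5) / (5 - 4) = -7
f[-4,-2,3] = (4/5 - 3/2) / (3 - (-4)) = -1/10
f[-2,3,4] = (-4 - 4/5) / (4 - (-2)) = -4/5
f[3,4,5] = (-7 - (-4)) / (5 - 3) = -3/2
f[-4,-2,3,4] = (-4/5 - (-1/10)) / (4 - (-4)) = -7/80
f[-2,3,4,5] = (-3/2 - (-4/5)) / (5 - (-2)) = -1/10
f[-4,-2,3,4,5] = (-1/10 - (-7/80)) / (5 - (-4)) = -1/720
f(-1) = 2 + (3/2)·(3) + (-1/10)·(3)·(1) + (-7/80)·(3)·(1)·(-4) + (-1/720)·(3)·(1)·(-4)·(-5) = 43/6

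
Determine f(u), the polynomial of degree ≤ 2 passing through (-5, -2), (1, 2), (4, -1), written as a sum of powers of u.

Build the Lagrange basis polynomials:
L_0(u) = (u - 1)(u - 4) / [54] = (1/54)u^2 - (5/54)u + 2/27
L_1(u) = (u + 5)(u - 4) / [-18] = -(1/18)u^2 - (1/18)u + 10/9
L_2(u) = (u + 5)(u - 1) / [27] = (1/27)u^2 + (4/27)u - 5/27
f(u) = (-2)·L_0 + 2·L_1 + (-1)·L_2
  (-2)·L_0(u) = -(1/27)u^2 + (5/27)u - 4/27
  2·L_1(u) = -(1/9)u^2 - (1/9)u + 20/9
  (-1)·L_2(u) = -(1/27)u^2 - (4/27)u + 5/27
Adding term by term: -(5/27)u^2 - (2/27)u + 61/27

f(u) = -(5/27)u^2 - (2/27)u + 61/27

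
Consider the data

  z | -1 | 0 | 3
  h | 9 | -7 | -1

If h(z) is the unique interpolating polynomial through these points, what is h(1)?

Evaluate each Lagrange basis at z = 1:
L_0(1) = (1)·(-2)/[(-1)·(-4)] = -1/2
L_1(1) = (2)·(-2)/[(1)·(-3)] = 4/3
L_2(1) = (2)·(1)/[(4)·(3)] = 1/6
Sum: 9·(-1/2) + (-7)·(4/3) + (-1)·(1/6) = -14

-14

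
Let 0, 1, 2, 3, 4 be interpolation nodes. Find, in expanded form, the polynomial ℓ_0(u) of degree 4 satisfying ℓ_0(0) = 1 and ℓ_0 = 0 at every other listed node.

ℓ_0(u) = (u - 1)(u - 2)(u - 3)(u - 4) / [(-1)·(-2)·(-3)·(-4)]
       = (u^4 - 10u^3 + 35u^2 - 50u + 24) / (24)

ℓ_0(u) = (1/24)u^4 - (5/12)u^3 + (35/24)u^2 - (25/12)u + 1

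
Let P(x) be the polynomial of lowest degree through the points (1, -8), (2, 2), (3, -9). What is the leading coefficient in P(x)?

The leading coefficient equals the top divided difference P[1,2,3].
P[1,2] = (2 - (-8)) / (2 - 1) = 10
P[2,3] = (-9 - 2) / (3 - 2) = -11
P[1,2,3] = (-11 - 10) / (3 - 1) = -21/2

-21/2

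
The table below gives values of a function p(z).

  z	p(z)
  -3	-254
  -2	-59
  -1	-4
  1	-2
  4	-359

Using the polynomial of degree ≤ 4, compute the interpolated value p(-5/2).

L_0(-5/2) = (-1/2)·(-3/2)·(-7/2)·(-13/2)/[(-1)·(-2)·(-4)·(-7)] = 39/128
L_1(-5/2) = (1/2)·(-3/2)·(-7/2)·(-13/2)/[(1)·(-1)·(-3)·(-6)] = 91/96
L_2(-5/2) = (1/2)·(-1/2)·(-7/2)·(-13/2)/[(2)·(1)·(-2)·(-5)] = -91/320
L_3(-5/2) = (1/2)·(-1/2)·(-3/2)·(-13/2)/[(4)·(3)·(2)·(-3)] = 13/384
L_4(-5/2) = (1/2)·(-1/2)·(-3/2)·(-7/2)/[(7)·(6)·(5)·(3)] = -1/480
Sum: (-254)·(39/128) + (-59)·(91/96) + (-4)·(-91/320) + (-2)·(13/384) + (-359)·(-1/480) = -263/2

-263/2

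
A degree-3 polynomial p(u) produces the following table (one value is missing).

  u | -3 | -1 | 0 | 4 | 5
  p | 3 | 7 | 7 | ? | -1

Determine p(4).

2/3

The 4 known values determine p uniquely (degree ≤ 3).
Evaluate each Lagrange basis at u = 4:
L_0(4) = (5)·(4)·(-1)/[(-2)·(-3)·(-8)] = 5/12
L_1(4) = (7)·(4)·(-1)/[(2)·(-1)·(-6)] = -7/3
L_2(4) = (7)·(5)·(-1)/[(3)·(1)·(-5)] = 7/3
L_3(4) = (7)·(5)·(4)/[(8)·(6)·(5)] = 7/12
Sum: 3·(5/12) + 7·(-7/3) + 7·(7/3) + (-1)·(7/12) = 2/3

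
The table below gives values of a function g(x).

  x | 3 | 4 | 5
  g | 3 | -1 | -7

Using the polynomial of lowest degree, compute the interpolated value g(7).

-25

Evaluate each Lagrange basis at x = 7:
L_0(7) = (3)·(2)/[(-1)·(-2)] = 3
L_1(7) = (4)·(2)/[(1)·(-1)] = -8
L_2(7) = (4)·(3)/[(2)·(1)] = 6
Sum: 3·(3) + (-1)·(-8) + (-7)·(6) = -25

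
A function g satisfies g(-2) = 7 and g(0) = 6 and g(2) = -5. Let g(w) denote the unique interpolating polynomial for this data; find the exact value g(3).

-57/4

Using Newton's divided-difference form:
g[-2,0] = (6 - 7) / (0 - (-2)) = -1/2
g[0,2] = (-5 - 6) / (2 - 0) = -11/2
g[-2,0,2] = (-11/2 - (-1/2)) / (2 - (-2)) = -5/4
g(3) = 7 + (-1/2)·(5) + (-5/4)·(5)·(3) = -57/4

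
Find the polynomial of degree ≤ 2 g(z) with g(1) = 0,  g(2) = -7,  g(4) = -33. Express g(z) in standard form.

L_0(z) = (z - 2)(z - 4) / [3] = (1/3)z^2 - 2z + 8/3
L_1(z) = (z - 1)(z - 4) / [-2] = -(1/2)z^2 + (5/2)z - 2
L_2(z) = (z - 1)(z - 2) / [6] = (1/6)z^2 - (1/2)z + 1/3
g(z) = 0·L_0 + (-7)·L_1 + (-33)·L_2
  0·L_0(z) = 0
  (-7)·L_1(z) = (7/2)z^2 - (35/2)z + 14
  (-33)·L_2(z) = -(11/2)z^2 + (33/2)z - 11
Adding term by term: -2z^2 - z + 3

g(z) = -2z^2 - z + 3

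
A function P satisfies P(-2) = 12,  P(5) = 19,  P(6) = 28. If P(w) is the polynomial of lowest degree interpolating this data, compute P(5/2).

Evaluate each Lagrange basis at w = 5/2:
L_0(5/2) = (-5/2)·(-7/2)/[(-7)·(-8)] = 5/32
L_1(5/2) = (9/2)·(-7/2)/[(7)·(-1)] = 9/4
L_2(5/2) = (9/2)·(-5/2)/[(8)·(1)] = -45/32
Sum: 12·(5/32) + 19·(9/4) + 28·(-45/32) = 21/4

21/4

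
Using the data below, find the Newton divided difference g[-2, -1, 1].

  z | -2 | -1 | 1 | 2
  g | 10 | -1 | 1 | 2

g[-2,-1] = (-1 - 10) / (-1 - (-2)) = -11
g[-1,1] = (1 - (-1)) / (1 - (-1)) = 1
g[-2,-1,1] = (1 - (-11)) / (1 - (-2)) = 4

4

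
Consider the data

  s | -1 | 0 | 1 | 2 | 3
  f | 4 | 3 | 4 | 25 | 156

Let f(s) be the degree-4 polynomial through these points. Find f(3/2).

129/16

Evaluate each Lagrange basis at s = 3/2:
L_0(3/2) = (3/2)·(1/2)·(-1/2)·(-3/2)/[(-1)·(-2)·(-3)·(-4)] = 3/128
L_1(3/2) = (5/2)·(1/2)·(-1/2)·(-3/2)/[(1)·(-1)·(-2)·(-3)] = -5/32
L_2(3/2) = (5/2)·(3/2)·(-1/2)·(-3/2)/[(2)·(1)·(-1)·(-2)] = 45/64
L_3(3/2) = (5/2)·(3/2)·(1/2)·(-3/2)/[(3)·(2)·(1)·(-1)] = 15/32
L_4(3/2) = (5/2)·(3/2)·(1/2)·(-1/2)/[(4)·(3)·(2)·(1)] = -5/128
Sum: 4·(3/128) + 3·(-5/32) + 4·(45/64) + 25·(15/32) + 156·(-5/128) = 129/16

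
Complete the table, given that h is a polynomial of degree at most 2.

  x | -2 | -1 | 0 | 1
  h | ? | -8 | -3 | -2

-17

The 3 known values determine h uniquely (degree ≤ 2).
Evaluate each Lagrange basis at x = -2:
L_0(-2) = (-2)·(-3)/[(-1)·(-2)] = 3
L_1(-2) = (-1)·(-3)/[(1)·(-1)] = -3
L_2(-2) = (-1)·(-2)/[(2)·(1)] = 1
Sum: (-8)·(3) + (-3)·(-3) + (-2)·(1) = -17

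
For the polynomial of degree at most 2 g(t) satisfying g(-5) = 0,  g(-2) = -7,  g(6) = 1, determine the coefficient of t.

Build the Lagrange basis polynomials:
L_0(t) = (t + 2)(t - 6) / [33] = (1/33)t^2 - (4/33)t - 4/11
L_1(t) = (t + 5)(t - 6) / [-24] = -(1/24)t^2 + (1/24)t + 5/4
L_2(t) = (t + 5)(t + 2) / [88] = (1/88)t^2 + (7/88)t + 5/44
g(t) = 0·L_0 + (-7)·L_1 + 1·L_2
Only the coefficient of t is needed; take it from each L_i and combine:
0·(-4/33) + (-7)·(1/24) + 1·(7/88) = -7/33

-7/33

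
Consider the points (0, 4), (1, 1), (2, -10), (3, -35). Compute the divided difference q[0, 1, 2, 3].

-1

q[0,1] = (1 - 4) / (1 - 0) = -3
q[1,2] = (-10 - 1) / (2 - 1) = -11
q[2,3] = (-35 - (-10)) / (3 - 2) = -25
q[0,1,2] = (-11 - (-3)) / (2 - 0) = -4
q[1,2,3] = (-25 - (-11)) / (3 - 1) = -7
q[0,1,2,3] = (-7 - (-4)) / (3 - 0) = -1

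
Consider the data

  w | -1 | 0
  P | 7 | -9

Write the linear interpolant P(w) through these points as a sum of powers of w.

Build the Lagrange basis polynomials:
L_0(w) = w / [-1] = -w
L_1(w) = (w + 1) / [1] = w + 1
P(w) = 7·L_0 + (-9)·L_1
  7·L_0(w) = -7w
  (-9)·L_1(w) = -9w - 9
Adding term by term: -16w - 9

P(w) = -16w - 9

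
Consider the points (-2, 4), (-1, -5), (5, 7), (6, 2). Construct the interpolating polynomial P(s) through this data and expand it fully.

Newton's divided differences:
P[-2,-1] = (-5 - 4) / (-1 - (-2)) = -9
P[-1,5] = (7 - (-5)) / (5 - (-1)) = 2
P[5,6] = (2 - 7) / (6 - 5) = -5
P[-2,-1,5] = (2 - (-9)) / (5 - (-2)) = 11/7
P[-1,5,6] = (-5 - 2) / (6 - (-1)) = -1
P[-2,-1,5,6] = (-1 - 11/7) / (6 - (-2)) = -9/28
P(s) = 4 + (-9)·(s + 2) + (11/7)·(s + 2)(s + 1) + (-9/28)·(s + 2)(s + 1)(s - 5)
Expanding: P(s) = -(9/28)s^3 + (31/14)s^2 - (3/28)s - 107/14

P(s) = -(9/28)s^3 + (31/14)s^2 - (3/28)s - 107/14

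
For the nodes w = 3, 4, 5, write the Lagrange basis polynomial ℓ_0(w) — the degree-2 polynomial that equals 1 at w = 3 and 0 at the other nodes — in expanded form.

ℓ_0(w) = (1/2)w^2 - (9/2)w + 10

ℓ_0(w) = (w - 4)(w - 5) / [(-1)·(-2)]
       = (w^2 - 9w + 20) / (2)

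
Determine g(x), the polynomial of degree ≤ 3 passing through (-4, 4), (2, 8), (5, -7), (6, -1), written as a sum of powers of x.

Newton's divided differences:
g[-4,2] = (8 - 4) / (2 - (-4)) = 2/3
g[2,5] = (-7 - 8) / (5 - 2) = -5
g[5,6] = (-1 - (-7)) / (6 - 5) = 6
g[-4,2,5] = (-5 - 2/3) / (5 - (-4)) = -17/27
g[2,5,6] = (6 - (-5)) / (6 - 2) = 11/4
g[-4,2,5,6] = (11/4 - (-17/27)) / (6 - (-4)) = 73/216
g(x) = 4 + (2/3)·(x + 4) + (-17/27)·(x + 4)(x - 2) + (73/216)·(x + 4)(x - 2)(x - 5)
Expanding: g(x) = (73/216)x^3 - (355/216)x^2 - (721/108)x + 227/9

g(x) = (73/216)x^3 - (355/216)x^2 - (721/108)x + 227/9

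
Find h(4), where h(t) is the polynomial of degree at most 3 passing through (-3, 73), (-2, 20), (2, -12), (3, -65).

Using Newton's divided-difference form:
h[-3,-2] = (20 - 73) / (-2 - (-3)) = -53
h[-2,2] = (-12 - 20) / (2 - (-2)) = -8
h[2,3] = (-65 - (-12)) / (3 - 2) = -53
h[-3,-2,2] = (-8 - (-53)) / (2 - (-3)) = 9
h[-2,2,3] = (-53 - (-8)) / (3 - (-2)) = -9
h[-3,-2,2,3] = (-9 - 9) / (3 - (-3)) = -3
h(4) = 73 + (-53)·(7) + 9·(7)·(6) + (-3)·(7)·(6)·(2) = -172

-172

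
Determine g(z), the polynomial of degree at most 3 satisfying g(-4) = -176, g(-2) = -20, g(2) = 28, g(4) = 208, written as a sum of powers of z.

g(z) = 3z^3 + z^2

Newton's divided differences:
g[-4,-2] = (-20 - (-176)) / (-2 - (-4)) = 78
g[-2,2] = (28 - (-20)) / (2 - (-2)) = 12
g[2,4] = (208 - 28) / (4 - 2) = 90
g[-4,-2,2] = (12 - 78) / (2 - (-4)) = -11
g[-2,2,4] = (90 - 12) / (4 - (-2)) = 13
g[-4,-2,2,4] = (13 - (-11)) / (4 - (-4)) = 3
g(z) = -176 + 78·(z + 4) + (-11)·(z + 4)(z + 2) + 3·(z + 4)(z + 2)(z - 2)
Expanding: g(z) = 3z^3 + z^2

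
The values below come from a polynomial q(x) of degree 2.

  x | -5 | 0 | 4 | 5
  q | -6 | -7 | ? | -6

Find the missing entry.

-159/25

The 3 known values determine q uniquely (degree ≤ 2).
Evaluate each Lagrange basis at x = 4:
L_0(4) = (4)·(-1)/[(-5)·(-10)] = -2/25
L_1(4) = (9)·(-1)/[(5)·(-5)] = 9/25
L_2(4) = (9)·(4)/[(10)·(5)] = 18/25
Sum: (-6)·(-2/25) + (-7)·(9/25) + (-6)·(18/25) = -159/25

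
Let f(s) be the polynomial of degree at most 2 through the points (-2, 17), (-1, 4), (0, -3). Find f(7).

116

Using Newton's divided-difference form:
f[-2,-1] = (4 - 17) / (-1 - (-2)) = -13
f[-1,0] = (-3 - 4) / (0 - (-1)) = -7
f[-2,-1,0] = (-7 - (-13)) / (0 - (-2)) = 3
f(7) = 17 + (-13)·(9) + 3·(9)·(8) = 116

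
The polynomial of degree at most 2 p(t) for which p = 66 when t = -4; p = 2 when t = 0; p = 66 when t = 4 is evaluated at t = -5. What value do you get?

Evaluate each Lagrange basis at t = -5:
L_0(-5) = (-5)·(-9)/[(-4)·(-8)] = 45/32
L_1(-5) = (-1)·(-9)/[(4)·(-4)] = -9/16
L_2(-5) = (-1)·(-5)/[(8)·(4)] = 5/32
Sum: 66·(45/32) + 2·(-9/16) + 66·(5/32) = 102

102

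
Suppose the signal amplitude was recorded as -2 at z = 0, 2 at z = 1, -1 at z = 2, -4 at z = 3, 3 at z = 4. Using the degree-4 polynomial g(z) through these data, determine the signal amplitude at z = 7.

229

Evaluate each Lagrange basis at z = 7:
L_0(7) = (6)·(5)·(4)·(3)/[(-1)·(-2)·(-3)·(-4)] = 15
L_1(7) = (7)·(5)·(4)·(3)/[(1)·(-1)·(-2)·(-3)] = -70
L_2(7) = (7)·(6)·(4)·(3)/[(2)·(1)·(-1)·(-2)] = 126
L_3(7) = (7)·(6)·(5)·(3)/[(3)·(2)·(1)·(-1)] = -105
L_4(7) = (7)·(6)·(5)·(4)/[(4)·(3)·(2)·(1)] = 35
Sum: (-2)·(15) + 2·(-70) + (-1)·(126) + (-4)·(-105) + 3·(35) = 229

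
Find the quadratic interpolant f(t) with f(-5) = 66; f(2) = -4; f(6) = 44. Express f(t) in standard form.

Newton's divided differences:
f[-5,2] = (-4 - 66) / (2 - (-5)) = -10
f[2,6] = (44 - (-4)) / (6 - 2) = 12
f[-5,2,6] = (12 - (-10)) / (6 - (-5)) = 2
f(t) = 66 + (-10)·(t + 5) + 2·(t + 5)(t - 2)
Expanding: f(t) = 2t^2 - 4t - 4

f(t) = 2t^2 - 4t - 4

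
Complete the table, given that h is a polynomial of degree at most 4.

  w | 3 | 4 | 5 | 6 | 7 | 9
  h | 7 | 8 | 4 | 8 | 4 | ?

-237

The 5 known values determine h uniquely (degree ≤ 4).
L_0(9) = (5)·(4)·(3)·(2)/[(-1)·(-2)·(-3)·(-4)] = 5
L_1(9) = (6)·(4)·(3)·(2)/[(1)·(-1)·(-2)·(-3)] = -24
L_2(9) = (6)·(5)·(3)·(2)/[(2)·(1)·(-1)·(-2)] = 45
L_3(9) = (6)·(5)·(4)·(2)/[(3)·(2)·(1)·(-1)] = -40
L_4(9) = (6)·(5)·(4)·(3)/[(4)·(3)·(2)·(1)] = 15
Sum: 7·(5) + 8·(-24) + 4·(45) + 8·(-40) + 4·(15) = -237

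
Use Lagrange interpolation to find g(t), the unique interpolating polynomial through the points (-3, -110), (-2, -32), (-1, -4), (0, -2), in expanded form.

Build the Lagrange basis polynomials:
L_0(t) = (t + 2)(t + 1)t / [-6] = -(1/6)t^3 - (1/2)t^2 - (1/3)t
L_1(t) = (t + 3)(t + 1)t / [2] = (1/2)t^3 + 2t^2 + (3/2)t
L_2(t) = (t + 3)(t + 2)t / [-2] = -(1/2)t^3 - (5/2)t^2 - 3t
L_3(t) = (t + 3)(t + 2)(t + 1) / [6] = (1/6)t^3 + t^2 + (11/6)t + 1
g(t) = (-110)·L_0 + (-32)·L_1 + (-4)·L_2 + (-2)·L_3
  (-110)·L_0(t) = (55/3)t^3 + 55t^2 + (110/3)t
  (-32)·L_1(t) = -16t^3 - 64t^2 - 48t
  (-4)·L_2(t) = 2t^3 + 10t^2 + 12t
  (-2)·L_3(t) = -(1/3)t^3 - 2t^2 - (11/3)t - 2
Adding term by term: 4t^3 - t^2 - 3t - 2

g(t) = 4t^3 - t^2 - 3t - 2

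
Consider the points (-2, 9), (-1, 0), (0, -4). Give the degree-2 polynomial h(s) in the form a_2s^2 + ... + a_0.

h(s) = (5/2)s^2 - (3/2)s - 4

L_0(s) = (s + 1)s / [2] = (1/2)s^2 + (1/2)s
L_1(s) = (s + 2)s / [-1] = -s^2 - 2s
L_2(s) = (s + 2)(s + 1) / [2] = (1/2)s^2 + (3/2)s + 1
h(s) = 9·L_0 + 0·L_1 + (-4)·L_2
  9·L_0(s) = (9/2)s^2 + (9/2)s
  0·L_1(s) = 0
  (-4)·L_2(s) = -2s^2 - 6s - 4
Adding term by term: (5/2)s^2 - (3/2)s - 4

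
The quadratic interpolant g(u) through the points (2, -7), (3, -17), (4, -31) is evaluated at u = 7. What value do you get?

Using Newton's divided-difference form:
g[2,3] = (-17 - (-7)) / (3 - 2) = -10
g[3,4] = (-31 - (-17)) / (4 - 3) = -14
g[2,3,4] = (-14 - (-10)) / (4 - 2) = -2
g(7) = -7 + (-10)·(5) + (-2)·(5)·(4) = -97

-97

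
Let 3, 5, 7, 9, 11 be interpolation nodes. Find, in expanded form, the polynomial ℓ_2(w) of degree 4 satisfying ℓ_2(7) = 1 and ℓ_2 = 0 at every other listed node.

ℓ_2(w) = (1/64)w^4 - (7/16)w^3 + (137/32)w^2 - (273/16)w + 1485/64

ℓ_2(w) = (w - 3)(w - 5)(w - 9)(w - 11) / [(4)·(2)·(-2)·(-4)]
       = (w^4 - 28w^3 + 274w^2 - 1092w + 1485) / (64)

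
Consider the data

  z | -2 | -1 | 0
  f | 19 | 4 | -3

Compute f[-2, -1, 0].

f[-2,-1] = (4 - 19) / (-1 - (-2)) = -15
f[-1,0] = (-3 - 4) / (0 - (-1)) = -7
f[-2,-1,0] = (-7 - (-15)) / (0 - (-2)) = 4

4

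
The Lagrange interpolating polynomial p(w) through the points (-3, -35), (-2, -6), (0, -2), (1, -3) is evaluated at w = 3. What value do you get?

Evaluate each Lagrange basis at w = 3:
L_0(3) = (5)·(3)·(2)/[(-1)·(-3)·(-4)] = -5/2
L_1(3) = (6)·(3)·(2)/[(1)·(-2)·(-3)] = 6
L_2(3) = (6)·(5)·(2)/[(3)·(2)·(-1)] = -10
L_3(3) = (6)·(5)·(3)/[(4)·(3)·(1)] = 15/2
Sum: (-35)·(-5/2) + (-6)·(6) + (-2)·(-10) + (-3)·(15/2) = 49

49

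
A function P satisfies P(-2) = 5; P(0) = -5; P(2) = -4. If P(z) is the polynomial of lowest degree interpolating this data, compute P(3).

Evaluate each Lagrange basis at z = 3:
L_0(3) = (3)·(1)/[(-2)·(-4)] = 3/8
L_1(3) = (5)·(1)/[(2)·(-2)] = -5/4
L_2(3) = (5)·(3)/[(4)·(2)] = 15/8
Sum: 5·(3/8) + (-5)·(-5/4) + (-4)·(15/8) = 5/8

5/8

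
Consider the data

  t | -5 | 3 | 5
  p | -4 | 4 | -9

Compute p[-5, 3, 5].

p[-5,3] = (4 - (-4)) / (3 - (-5)) = 1
p[3,5] = (-9 - 4) / (5 - 3) = -13/2
p[-5,3,5] = (-13/2 - 1) / (5 - (-5)) = -3/4

-3/4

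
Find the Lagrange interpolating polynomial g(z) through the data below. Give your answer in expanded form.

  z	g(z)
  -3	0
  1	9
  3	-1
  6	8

g(z) = (337/1080)z^3 - (821/540)z^2 - (119/40)z + 791/60

Build the Lagrange basis polynomials:
L_0(z) = (z - 1)(z - 3)(z - 6) / [-216] = -(1/216)z^3 + (5/108)z^2 - (1/8)z + 1/12
L_1(z) = (z + 3)(z - 3)(z - 6) / [40] = (1/40)z^3 - (3/20)z^2 - (9/40)z + 27/20
L_2(z) = (z + 3)(z - 1)(z - 6) / [-36] = -(1/36)z^3 + (1/9)z^2 + (5/12)z - 1/2
L_3(z) = (z + 3)(z - 1)(z - 3) / [135] = (1/135)z^3 - (1/135)z^2 - (1/15)z + 1/15
g(z) = 0·L_0 + 9·L_1 + (-1)·L_2 + 8·L_3
  0·L_0(z) = 0
  9·L_1(z) = (9/40)z^3 - (27/20)z^2 - (81/40)z + 243/20
  (-1)·L_2(z) = (1/36)z^3 - (1/9)z^2 - (5/12)z + 1/2
  8·L_3(z) = (8/135)z^3 - (8/135)z^2 - (8/15)z + 8/15
Adding term by term: (337/1080)z^3 - (821/540)z^2 - (119/40)z + 791/60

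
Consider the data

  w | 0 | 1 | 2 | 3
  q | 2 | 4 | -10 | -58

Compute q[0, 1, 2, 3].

-3

q[0,1] = (4 - 2) / (1 - 0) = 2
q[1,2] = (-10 - 4) / (2 - 1) = -14
q[2,3] = (-58 - (-10)) / (3 - 2) = -48
q[0,1,2] = (-14 - 2) / (2 - 0) = -8
q[1,2,3] = (-48 - (-14)) / (3 - 1) = -17
q[0,1,2,3] = (-17 - (-8)) / (3 - 0) = -3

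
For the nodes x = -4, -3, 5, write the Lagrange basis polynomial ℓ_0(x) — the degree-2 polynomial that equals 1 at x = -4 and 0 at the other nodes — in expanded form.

ℓ_0(x) = (1/9)x^2 - (2/9)x - 5/3

ℓ_0(x) = (x + 3)(x - 5) / [(-1)·(-9)]
       = (x^2 - 2x - 15) / (9)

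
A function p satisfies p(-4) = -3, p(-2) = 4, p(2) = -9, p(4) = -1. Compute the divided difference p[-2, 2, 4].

p[-2,2] = (-9 - 4) / (2 - (-2)) = -13/4
p[2,4] = (-1 - (-9)) / (4 - 2) = 4
p[-2,2,4] = (4 - (-13/4)) / (4 - (-2)) = 29/24

29/24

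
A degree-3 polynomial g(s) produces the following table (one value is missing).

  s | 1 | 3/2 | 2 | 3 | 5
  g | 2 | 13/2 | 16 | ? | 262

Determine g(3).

56

The 4 known values determine g uniquely (degree ≤ 3).
Evaluate each Lagrange basis at s = 3:
L_0(3) = (3/2)·(1)·(-2)/[(-1/2)·(-1)·(-4)] = 3/2
L_1(3) = (2)·(1)·(-2)/[(1/2)·(-1/2)·(-7/2)] = -32/7
L_2(3) = (2)·(3/2)·(-2)/[(1)·(1/2)·(-3)] = 4
L_3(3) = (2)·(3/2)·(1)/[(4)·(7/2)·(3)] = 1/14
Sum: 2·(3/2) + 13/2·(-32/7) + 16·(4) + 262·(1/14) = 56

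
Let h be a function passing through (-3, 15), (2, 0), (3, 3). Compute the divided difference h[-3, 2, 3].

1

h[-3,2] = (0 - 15) / (2 - (-3)) = -3
h[2,3] = (3 - 0) / (3 - 2) = 3
h[-3,2,3] = (3 - (-3)) / (3 - (-3)) = 1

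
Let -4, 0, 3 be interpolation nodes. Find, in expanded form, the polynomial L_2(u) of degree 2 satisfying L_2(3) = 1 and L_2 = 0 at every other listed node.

L_2(u) = (u + 4)u / [(7)·(3)]
       = (u^2 + 4u) / (21)

L_2(u) = (1/21)u^2 + (4/21)u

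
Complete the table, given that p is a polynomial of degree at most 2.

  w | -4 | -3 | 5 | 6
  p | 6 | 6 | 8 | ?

The 3 known values determine p uniquely (degree ≤ 2).
L_0(6) = (9)·(1)/[(-1)·(-9)] = 1
L_1(6) = (10)·(1)/[(1)·(-8)] = -5/4
L_2(6) = (10)·(9)/[(9)·(8)] = 5/4
Sum: 6·(1) + 6·(-5/4) + 8·(5/4) = 17/2

17/2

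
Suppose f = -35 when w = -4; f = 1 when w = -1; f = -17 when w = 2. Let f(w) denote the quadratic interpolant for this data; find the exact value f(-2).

-5

Using Newton's divided-difference form:
f[-4,-1] = (1 - (-35)) / (-1 - (-4)) = 12
f[-1,2] = (-17 - 1) / (2 - (-1)) = -6
f[-4,-1,2] = (-6 - 12) / (2 - (-4)) = -3
f(-2) = -35 + 12·(2) + (-3)·(2)·(-1) = -5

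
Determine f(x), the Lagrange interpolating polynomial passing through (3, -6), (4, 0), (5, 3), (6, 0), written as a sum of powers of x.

f(x) = -(1/2)x^3 + (9/2)x^2 - 7x - 12

Build the Lagrange basis polynomials:
L_0(x) = (x - 4)(x - 5)(x - 6) / [-6] = -(1/6)x^3 + (5/2)x^2 - (37/3)x + 20
L_1(x) = (x - 3)(x - 5)(x - 6) / [2] = (1/2)x^3 - 7x^2 + (63/2)x - 45
L_2(x) = (x - 3)(x - 4)(x - 6) / [-2] = -(1/2)x^3 + (13/2)x^2 - 27x + 36
L_3(x) = (x - 3)(x - 4)(x - 5) / [6] = (1/6)x^3 - 2x^2 + (47/6)x - 10
f(x) = (-6)·L_0 + 0·L_1 + 3·L_2 + 0·L_3
  (-6)·L_0(x) = x^3 - 15x^2 + 74x - 120
  0·L_1(x) = 0
  3·L_2(x) = -(3/2)x^3 + (39/2)x^2 - 81x + 108
  0·L_3(x) = 0
Adding term by term: -(1/2)x^3 + (9/2)x^2 - 7x - 12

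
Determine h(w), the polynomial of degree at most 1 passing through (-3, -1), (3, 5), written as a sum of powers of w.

h(w) = w + 2

Build the Lagrange basis polynomials:
L_0(w) = (w - 3) / [-6] = -(1/6)w + 1/2
L_1(w) = (w + 3) / [6] = (1/6)w + 1/2
h(w) = (-1)·L_0 + 5·L_1
  (-1)·L_0(w) = (1/6)w - 1/2
  5·L_1(w) = (5/6)w + 5/2
Adding term by term: w + 2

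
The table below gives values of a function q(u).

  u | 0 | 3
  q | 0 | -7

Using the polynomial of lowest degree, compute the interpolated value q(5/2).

-35/6

Evaluate each Lagrange basis at u = 5/2:
L_0(5/2) = (-1/2)/[(-3)] = 1/6
L_1(5/2) = (5/2)/[(3)] = 5/6
Sum: 0 + (-7)·(5/6) = -35/6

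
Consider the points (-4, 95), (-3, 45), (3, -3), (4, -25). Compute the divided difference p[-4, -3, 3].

p[-4,-3] = (45 - 95) / (-3 - (-4)) = -50
p[-3,3] = (-3 - 45) / (3 - (-3)) = -8
p[-4,-3,3] = (-8 - (-50)) / (3 - (-4)) = 6

6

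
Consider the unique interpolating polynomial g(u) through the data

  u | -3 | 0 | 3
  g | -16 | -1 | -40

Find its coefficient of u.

-4

Build the Lagrange basis polynomials:
L_0(u) = u(u - 3) / [18] = (1/18)u^2 - (1/6)u
L_1(u) = (u + 3)(u - 3) / [-9] = -(1/9)u^2 + 1
L_2(u) = (u + 3)u / [18] = (1/18)u^2 + (1/6)u
g(u) = (-16)·L_0 + (-1)·L_1 + (-40)·L_2
Only the coefficient of u is needed; take it from each L_i and combine:
(-16)·(-1/6) + (-1)·(0) + (-40)·(1/6) = -4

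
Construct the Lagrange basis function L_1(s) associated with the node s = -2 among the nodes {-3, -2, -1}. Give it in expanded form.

L_1(s) = -s^2 - 4s - 3

L_1(s) = (s + 3)(s + 1) / [(1)·(-1)]
       = (s^2 + 4s + 3) / (-1)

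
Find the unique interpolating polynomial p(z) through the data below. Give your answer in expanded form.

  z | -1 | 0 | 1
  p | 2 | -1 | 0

Newton's divided differences:
p[-1,0] = (-1 - 2) / (0 - (-1)) = -3
p[0,1] = (0 - (-1)) / (1 - 0) = 1
p[-1,0,1] = (1 - (-3)) / (1 - (-1)) = 2
p(z) = 2 + (-3)·(z + 1) + 2·(z + 1)z
Expanding: p(z) = 2z^2 - z - 1

p(z) = 2z^2 - z - 1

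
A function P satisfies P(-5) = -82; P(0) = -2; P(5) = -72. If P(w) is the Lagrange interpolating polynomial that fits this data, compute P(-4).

-54

Evaluate each Lagrange basis at w = -4:
L_0(-4) = (-4)·(-9)/[(-5)·(-10)] = 18/25
L_1(-4) = (1)·(-9)/[(5)·(-5)] = 9/25
L_2(-4) = (1)·(-4)/[(10)·(5)] = -2/25
Sum: (-82)·(18/25) + (-2)·(9/25) + (-72)·(-2/25) = -54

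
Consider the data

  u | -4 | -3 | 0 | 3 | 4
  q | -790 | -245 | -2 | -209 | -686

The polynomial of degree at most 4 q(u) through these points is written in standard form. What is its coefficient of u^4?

-3

Build the Lagrange basis polynomials:
L_0(u) = (u + 3)u(u - 3)(u - 4) / [224] = (1/224)u^4 - (1/56)u^3 - (9/224)u^2 + (9/56)u
L_1(u) = (u + 4)u(u - 3)(u - 4) / [-126] = -(1/126)u^4 + (1/42)u^3 + (8/63)u^2 - (8/21)u
L_2(u) = (u + 4)(u + 3)(u - 3)(u - 4) / [144] = (1/144)u^4 - (25/144)u^2 + 1
L_3(u) = (u + 4)(u + 3)u(u - 4) / [-126] = -(1/126)u^4 - (1/42)u^3 + (8/63)u^2 + (8/21)u
L_4(u) = (u + 4)(u + 3)u(u - 3) / [224] = (1/224)u^4 + (1/56)u^3 - (9/224)u^2 - (9/56)u
q(u) = (-790)·L_0 + (-245)·L_1 + (-2)·L_2 + (-209)·L_3 + (-686)·L_4
Only the coefficient of u^4 is needed; take it from each L_i and combine:
(-790)·(1/224) + (-245)·(-1/126) + (-2)·(1/144) + (-209)·(-1/126) + (-686)·(1/224) = -3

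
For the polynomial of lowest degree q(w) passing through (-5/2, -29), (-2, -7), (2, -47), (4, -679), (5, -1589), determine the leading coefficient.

-2

L_0(w) = (w + 2)(w - 2)(w - 4)(w - 5) / [1755/16] = (16/1755)w^4 - (16/195)w^3 + (256/1755)w^2 + (64/195)w - 256/351
L_1(w) = (w + 5/2)(w - 2)(w - 4)(w - 5) / [-84] = -(1/84)w^4 + (17/168)w^3 - (1/8)w^2 - (55/84)w + 25/21
L_2(w) = (w + 5/2)(w + 2)(w - 4)(w - 5) / [108] = (1/108)w^4 - (1/24)w^3 - (31/216)w^2 + (5/12)w + 25/27
L_3(w) = (w + 5/2)(w + 2)(w - 2)(w - 5) / [-78] = -(1/78)w^4 + (5/156)w^3 + (11/52)w^2 - (5/39)w - 25/39
L_4(w) = (w + 5/2)(w + 2)(w - 2)(w - 4) / [315/2] = (2/315)w^4 - (1/105)w^3 - (4/45)w^2 + (4/105)w + 16/63
q(w) = (-29)·L_0 + (-7)·L_1 + (-47)·L_2 + (-679)·L_3 + (-1589)·L_4
Only the coefficient of w^4 is needed; take it from each L_i and combine:
(-29)·(16/1755) + (-7)·(-1/84) + (-47)·(1/108) + (-679)·(-1/78) + (-1589)·(2/315) = -2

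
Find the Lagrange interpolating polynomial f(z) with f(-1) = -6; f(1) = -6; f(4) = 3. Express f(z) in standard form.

f(z) = (3/5)z^2 - 33/5

L_0(z) = (z - 1)(z - 4) / [10] = (1/10)z^2 - (1/2)z + 2/5
L_1(z) = (z + 1)(z - 4) / [-6] = -(1/6)z^2 + (1/2)z + 2/3
L_2(z) = (z + 1)(z - 1) / [15] = (1/15)z^2 - 1/15
f(z) = (-6)·L_0 + (-6)·L_1 + 3·L_2
  (-6)·L_0(z) = -(3/5)z^2 + 3z - 12/5
  (-6)·L_1(z) = z^2 - 3z - 4
  3·L_2(z) = (1/5)z^2 - 1/5
Adding term by term: (3/5)z^2 - 33/5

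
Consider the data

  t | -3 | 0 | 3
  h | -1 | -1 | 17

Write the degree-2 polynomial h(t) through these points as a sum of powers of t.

Newton's divided differences:
h[-3,0] = (-1 - (-1)) / (0 - (-3)) = 0
h[0,3] = (17 - (-1)) / (3 - 0) = 6
h[-3,0,3] = (6 - 0) / (3 - (-3)) = 1
h(t) = -1 + 1·(t + 3)t
Expanding: h(t) = t^2 + 3t - 1

h(t) = t^2 + 3t - 1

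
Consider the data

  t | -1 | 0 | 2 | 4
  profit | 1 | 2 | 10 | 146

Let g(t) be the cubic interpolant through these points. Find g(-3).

Evaluate each Lagrange basis at t = -3:
L_0(-3) = (-3)·(-5)·(-7)/[(-1)·(-3)·(-5)] = 7
L_1(-3) = (-2)·(-5)·(-7)/[(1)·(-2)·(-4)] = -35/4
L_2(-3) = (-2)·(-3)·(-7)/[(3)·(2)·(-2)] = 7/2
L_3(-3) = (-2)·(-3)·(-5)/[(5)·(4)·(2)] = -3/4
Sum: 1·(7) + 2·(-35/4) + 10·(7/2) + 146·(-3/4) = -85

-85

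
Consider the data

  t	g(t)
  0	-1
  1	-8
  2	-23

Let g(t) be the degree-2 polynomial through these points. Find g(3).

L_0(3) = (2)·(1)/[(-1)·(-2)] = 1
L_1(3) = (3)·(1)/[(1)·(-1)] = -3
L_2(3) = (3)·(2)/[(2)·(1)] = 3
Sum: (-1)·(1) + (-8)·(-3) + (-23)·(3) = -46

-46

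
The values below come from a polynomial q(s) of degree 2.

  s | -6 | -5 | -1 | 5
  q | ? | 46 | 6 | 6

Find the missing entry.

61

The 3 known values determine q uniquely (degree ≤ 2).
L_0(-6) = (-5)·(-11)/[(-4)·(-10)] = 11/8
L_1(-6) = (-1)·(-11)/[(4)·(-6)] = -11/24
L_2(-6) = (-1)·(-5)/[(10)·(6)] = 1/12
Sum: 46·(11/8) + 6·(-11/24) + 6·(1/12) = 61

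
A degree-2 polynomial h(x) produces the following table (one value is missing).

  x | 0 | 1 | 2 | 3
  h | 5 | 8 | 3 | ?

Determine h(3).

-10

The 3 known values determine h uniquely (degree ≤ 2).
L_0(3) = (2)·(1)/[(-1)·(-2)] = 1
L_1(3) = (3)·(1)/[(1)·(-1)] = -3
L_2(3) = (3)·(2)/[(2)·(1)] = 3
Sum: 5·(1) + 8·(-3) + 3·(3) = -10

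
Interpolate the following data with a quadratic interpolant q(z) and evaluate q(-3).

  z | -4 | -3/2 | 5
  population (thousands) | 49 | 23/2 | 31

31

Evaluate each Lagrange basis at z = -3:
L_0(-3) = (-3/2)·(-8)/[(-5/2)·(-9)] = 8/15
L_1(-3) = (1)·(-8)/[(5/2)·(-13/2)] = 32/65
L_2(-3) = (1)·(-3/2)/[(9)·(13/2)] = -1/39
Sum: 49·(8/15) + 23/2·(32/65) + 31·(-1/39) = 31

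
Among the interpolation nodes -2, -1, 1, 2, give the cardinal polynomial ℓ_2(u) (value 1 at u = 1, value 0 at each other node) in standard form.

ℓ_2(u) = -(1/6)u^3 - (1/6)u^2 + (2/3)u + 2/3

ℓ_2(u) = (u + 2)(u + 1)(u - 2) / [(3)·(2)·(-1)]
       = (u^3 + u^2 - 4u - 4) / (-6)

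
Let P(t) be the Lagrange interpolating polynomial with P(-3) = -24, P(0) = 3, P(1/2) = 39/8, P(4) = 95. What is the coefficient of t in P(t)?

3

Build the Lagrange basis polynomials:
L_0(t) = t(t - 1/2)(t - 4) / [-147/2] = -(2/147)t^3 + (3/49)t^2 - (4/147)t
L_1(t) = (t + 3)(t - 1/2)(t - 4) / [6] = (1/6)t^3 - (1/4)t^2 - (23/12)t + 1
L_2(t) = (t + 3)t(t - 4) / [-49/8] = -(8/49)t^3 + (8/49)t^2 + (96/49)t
L_3(t) = (t + 3)t(t - 1/2) / [98] = (1/98)t^3 + (5/196)t^2 - (3/196)t
P(t) = (-24)·L_0 + 3·L_1 + (39/8)·L_2 + 95·L_3
Only the coefficient of t is needed; take it from each L_i and combine:
(-24)·(-4/147) + 3·(-23/12) + (39/8)·(96/49) + 95·(-3/196) = 3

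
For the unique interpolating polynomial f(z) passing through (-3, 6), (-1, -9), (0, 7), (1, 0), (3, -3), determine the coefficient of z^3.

Build the Lagrange basis polynomials:
L_0(z) = (z + 1)z(z - 1)(z - 3) / [144] = (1/144)z^4 - (1/48)z^3 - (1/144)z^2 + (1/48)z
L_1(z) = (z + 3)z(z - 1)(z - 3) / [-16] = -(1/16)z^4 + (1/16)z^3 + (9/16)z^2 - (9/16)z
L_2(z) = (z + 3)(z + 1)(z - 1)(z - 3) / [9] = (1/9)z^4 - (10/9)z^2 + 1
L_3(z) = (z + 3)(z + 1)z(z - 3) / [-16] = -(1/16)z^4 - (1/16)z^3 + (9/16)z^2 + (9/16)z
L_4(z) = (z + 3)(z + 1)z(z - 1) / [144] = (1/144)z^4 + (1/48)z^3 - (1/144)z^2 - (1/48)z
f(z) = 6·L_0 + (-9)·L_1 + 7·L_2 + 0·L_3 + (-3)·L_4
Only the coefficient of z^3 is needed; take it from each L_i and combine:
6·(-1/48) + (-9)·(1/16) + 7·(0) + 0·(-1/16) + (-3)·(1/48) = -3/4

-3/4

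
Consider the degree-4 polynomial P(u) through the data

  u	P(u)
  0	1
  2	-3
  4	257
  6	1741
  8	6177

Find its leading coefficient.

Build the Lagrange basis polynomials:
L_0(u) = (u - 2)(u - 4)(u - 6)(u - 8) / [384] = (1/384)u^4 - (5/96)u^3 + (35/96)u^2 - (25/24)u + 1
L_1(u) = u(u - 4)(u - 6)(u - 8) / [-96] = -(1/96)u^4 + (3/16)u^3 - (13/12)u^2 + 2u
L_2(u) = u(u - 2)(u - 6)(u - 8) / [64] = (1/64)u^4 - (1/4)u^3 + (19/16)u^2 - (3/2)u
L_3(u) = u(u - 2)(u - 4)(u - 8) / [-96] = -(1/96)u^4 + (7/48)u^3 - (7/12)u^2 + (2/3)u
L_4(u) = u(u - 2)(u - 4)(u - 6) / [384] = (1/384)u^4 - (1/32)u^3 + (11/96)u^2 - (1/8)u
P(u) = 1·L_0 + (-3)·L_1 + 257·L_2 + 1741·L_3 + 6177·L_4
Only the coefficient of u^4 is needed; take it from each L_i and combine:
1·(1/384) + (-3)·(-1/96) + 257·(1/64) + 1741·(-1/96) + 6177·(1/384) = 2

2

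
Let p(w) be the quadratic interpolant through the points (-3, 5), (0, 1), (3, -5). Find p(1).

Evaluate each Lagrange basis at w = 1:
L_0(1) = (1)·(-2)/[(-3)·(-6)] = -1/9
L_1(1) = (4)·(-2)/[(3)·(-3)] = 8/9
L_2(1) = (4)·(1)/[(6)·(3)] = 2/9
Sum: 5·(-1/9) + 1·(8/9) + (-5)·(2/9) = -7/9

-7/9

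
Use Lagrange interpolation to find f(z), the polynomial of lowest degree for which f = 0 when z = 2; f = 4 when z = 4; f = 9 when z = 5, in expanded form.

Build the Lagrange basis polynomials:
L_0(z) = (z - 4)(z - 5) / [6] = (1/6)z^2 - (3/2)z + 10/3
L_1(z) = (z - 2)(z - 5) / [-2] = -(1/2)z^2 + (7/2)z - 5
L_2(z) = (z - 2)(z - 4) / [3] = (1/3)z^2 - 2z + 8/3
f(z) = 0·L_0 + 4·L_1 + 9·L_2
  0·L_0(z) = 0
  4·L_1(z) = -2z^2 + 14z - 20
  9·L_2(z) = 3z^2 - 18z + 24
Adding term by term: z^2 - 4z + 4

f(z) = z^2 - 4z + 4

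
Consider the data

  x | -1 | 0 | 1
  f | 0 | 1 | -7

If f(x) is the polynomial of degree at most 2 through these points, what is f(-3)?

-29

L_0(-3) = (-3)·(-4)/[(-1)·(-2)] = 6
L_1(-3) = (-2)·(-4)/[(1)·(-1)] = -8
L_2(-3) = (-2)·(-3)/[(2)·(1)] = 3
Sum: 0 + 1·(-8) + (-7)·(3) = -29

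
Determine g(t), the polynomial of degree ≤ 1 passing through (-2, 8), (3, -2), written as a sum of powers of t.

L_0(t) = (t - 3) / [-5] = -(1/5)t + 3/5
L_1(t) = (t + 2) / [5] = (1/5)t + 2/5
g(t) = 8·L_0 + (-2)·L_1
  8·L_0(t) = -(8/5)t + 24/5
  (-2)·L_1(t) = -(2/5)t - 4/5
Adding term by term: -2t + 4

g(t) = -2t + 4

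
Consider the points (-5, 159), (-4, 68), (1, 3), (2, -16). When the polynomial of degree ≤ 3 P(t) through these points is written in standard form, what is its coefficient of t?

4

L_0(t) = (t + 4)(t - 1)(t - 2) / [-42] = -(1/42)t^3 - (1/42)t^2 + (5/21)t - 4/21
L_1(t) = (t + 5)(t - 1)(t - 2) / [30] = (1/30)t^3 + (1/15)t^2 - (13/30)t + 1/3
L_2(t) = (t + 5)(t + 4)(t - 2) / [-30] = -(1/30)t^3 - (7/30)t^2 - (1/15)t + 4/3
L_3(t) = (t + 5)(t + 4)(t - 1) / [42] = (1/42)t^3 + (4/21)t^2 + (11/42)t - 10/21
P(t) = 159·L_0 + 68·L_1 + 3·L_2 + (-16)·L_3
Only the coefficient of t is needed; take it from each L_i and combine:
159·(5/21) + 68·(-13/30) + 3·(-1/15) + (-16)·(11/42) = 4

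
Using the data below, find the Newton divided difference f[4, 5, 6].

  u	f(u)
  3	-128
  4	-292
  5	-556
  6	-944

-62

f[4,5] = (-556 - (-292)) / (5 - 4) = -264
f[5,6] = (-944 - (-556)) / (6 - 5) = -388
f[4,5,6] = (-388 - (-264)) / (6 - 4) = -62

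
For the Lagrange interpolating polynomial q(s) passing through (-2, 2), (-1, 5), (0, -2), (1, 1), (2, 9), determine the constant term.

Build the Lagrange basis polynomials:
L_0(s) = (s + 1)s(s - 1)(s - 2) / [24] = (1/24)s^4 - (1/12)s^3 - (1/24)s^2 + (1/12)s
L_1(s) = (s + 2)s(s - 1)(s - 2) / [-6] = -(1/6)s^4 + (1/6)s^3 + (2/3)s^2 - (2/3)s
L_2(s) = (s + 2)(s + 1)(s - 1)(s - 2) / [4] = (1/4)s^4 - (5/4)s^2 + 1
L_3(s) = (s + 2)(s + 1)s(s - 2) / [-6] = -(1/6)s^4 - (1/6)s^3 + (2/3)s^2 + (2/3)s
L_4(s) = (s + 2)(s + 1)s(s - 1) / [24] = (1/24)s^4 + (1/12)s^3 - (1/24)s^2 - (1/12)s
q(s) = 2·L_0 + 5·L_1 + (-2)·L_2 + 1·L_3 + 9·L_4
Only the constant term is needed; take it from each L_i and combine:
2·(0) + 5·(0) + (-2)·(1) + 1·(0) + 9·(0) = -2

-2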